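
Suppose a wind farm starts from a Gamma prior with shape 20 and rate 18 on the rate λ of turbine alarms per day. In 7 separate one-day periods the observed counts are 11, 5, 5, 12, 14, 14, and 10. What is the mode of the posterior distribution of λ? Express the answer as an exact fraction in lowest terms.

Total count: 11 + 5 + 5 + 12 + 14 + 14 + 10 = 71.
Total exposure: 7 days.
Posterior: α' = 20 + 71 = 91, β' = 18 + 7 = 25.
Posterior mode = (α'−1)/β' = 90/25 = 18/5.

18/5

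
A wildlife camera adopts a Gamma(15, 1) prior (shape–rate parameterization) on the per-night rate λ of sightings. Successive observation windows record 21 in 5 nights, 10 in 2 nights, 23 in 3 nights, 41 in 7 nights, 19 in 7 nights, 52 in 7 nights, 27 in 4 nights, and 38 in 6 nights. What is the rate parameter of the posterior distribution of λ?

42

Total count: 21 + 10 + 23 + 41 + 19 + 52 + 27 + 38 = 231.
Total exposure: 5 + 2 + 3 + 7 + 7 + 7 + 4 + 6 = 41 nights.
The Gamma prior is conjugate for the Poisson rate, so λ | data ~ Gamma(15+231, 1+41) = Gamma(246, 42).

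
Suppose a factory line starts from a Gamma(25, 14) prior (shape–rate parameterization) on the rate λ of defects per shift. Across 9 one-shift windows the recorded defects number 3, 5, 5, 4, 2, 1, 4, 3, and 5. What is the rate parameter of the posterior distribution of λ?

Total count: 3 + 5 + 5 + 4 + 2 + 1 + 4 + 3 + 5 = 32.
Total exposure: 9 shifts.
Conjugate update: add total count to the shape and total exposure to the rate, giving Gamma(57, 23).

23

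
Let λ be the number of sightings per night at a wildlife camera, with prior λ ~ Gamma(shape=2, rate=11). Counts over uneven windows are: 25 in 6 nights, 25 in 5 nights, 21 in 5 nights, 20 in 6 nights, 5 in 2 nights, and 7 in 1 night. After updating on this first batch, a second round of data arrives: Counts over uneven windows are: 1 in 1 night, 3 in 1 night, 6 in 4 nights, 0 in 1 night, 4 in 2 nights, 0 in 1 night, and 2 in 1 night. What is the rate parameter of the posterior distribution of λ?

Total count: 25 + 25 + 21 + 20 + 5 + 7 = 103.
Total exposure: 6 + 5 + 5 + 6 + 2 + 1 = 25 nights.
After the first batch: Gamma(2 + 103, 11 + 25) = Gamma(105, 36).
Total count: 1 + 3 + 6 + 0 + 4 + 0 + 2 = 16.
Total exposure: 1 + 1 + 4 + 1 + 2 + 1 + 1 = 11 nights.
After the second batch: Gamma(105 + 16, 36 + 11) = Gamma(121, 47).

47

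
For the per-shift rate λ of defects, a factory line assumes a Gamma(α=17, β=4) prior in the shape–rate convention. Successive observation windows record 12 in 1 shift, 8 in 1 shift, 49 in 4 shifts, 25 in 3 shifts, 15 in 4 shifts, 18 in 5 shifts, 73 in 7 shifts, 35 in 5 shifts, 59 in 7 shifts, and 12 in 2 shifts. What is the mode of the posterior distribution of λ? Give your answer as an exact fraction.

Total count: 12 + 8 + 49 + 25 + 15 + 18 + 73 + 35 + 59 + 12 = 306.
Total exposure: 1 + 1 + 4 + 3 + 4 + 5 + 7 + 5 + 7 + 2 = 39 shifts.
The Gamma prior is conjugate for the Poisson rate, so λ | data ~ Gamma(17+306, 4+39) = Gamma(323, 43).
Posterior mode = (α'−1)/β' = 322/43.

322/43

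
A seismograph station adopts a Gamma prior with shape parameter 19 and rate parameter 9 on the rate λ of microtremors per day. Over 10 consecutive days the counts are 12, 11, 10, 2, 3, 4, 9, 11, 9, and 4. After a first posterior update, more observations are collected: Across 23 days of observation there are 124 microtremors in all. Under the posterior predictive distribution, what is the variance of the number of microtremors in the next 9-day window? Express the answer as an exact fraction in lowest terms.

Total count: 12 + 11 + 10 + 2 + 3 + 4 + 9 + 11 + 9 + 4 = 75.
Total exposure: 10 days.
After the first batch: Gamma(19 + 75, 9 + 10) = Gamma(94, 19).
Total count 124 over total exposure 23 days.
After the second batch: Gamma(94 + 124, 19 + 23) = Gamma(218, 42).
The posterior predictive for a window of length T is Negative Binomial with variance T·α'·(β'+T)/β'² = 9·218·51/1764 = 5559/98.

5559/98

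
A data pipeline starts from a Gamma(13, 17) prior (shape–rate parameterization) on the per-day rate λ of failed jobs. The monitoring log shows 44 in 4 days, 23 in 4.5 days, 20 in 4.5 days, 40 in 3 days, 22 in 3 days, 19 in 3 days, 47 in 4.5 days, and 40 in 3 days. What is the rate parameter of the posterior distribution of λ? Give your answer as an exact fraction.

Total count: 44 + 23 + 20 + 40 + 22 + 19 + 47 + 40 = 255.
Total exposure: 4 + 4.5 + 4.5 + 3 + 3 + 3 + 4.5 + 3 = 29.5 days.
Conjugate update: add total count to the shape and total exposure to the rate, giving Gamma(268, 93/2).

93/2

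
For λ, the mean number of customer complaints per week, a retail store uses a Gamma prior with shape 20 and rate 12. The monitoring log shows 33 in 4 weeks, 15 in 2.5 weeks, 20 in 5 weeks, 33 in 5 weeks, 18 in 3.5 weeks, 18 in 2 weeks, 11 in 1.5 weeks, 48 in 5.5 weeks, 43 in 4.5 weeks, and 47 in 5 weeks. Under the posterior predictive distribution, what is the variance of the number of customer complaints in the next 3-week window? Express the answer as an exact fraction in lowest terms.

196452/10201

Total count: 33 + 15 + 20 + 33 + 18 + 18 + 11 + 48 + 43 + 47 = 286.
Total exposure: 4 + 2.5 + 5 + 5 + 3.5 + 2 + 1.5 + 5.5 + 4.5 + 5 = 38.5 weeks.
Conjugate update: add total count to the shape and total exposure to the rate, giving Gamma(306, 101/2).
The posterior predictive for a window of length T is Negative Binomial with variance T·α'·(β'+T)/β'² = 3·306·(107/2)/(10201/4) = 196452/10201.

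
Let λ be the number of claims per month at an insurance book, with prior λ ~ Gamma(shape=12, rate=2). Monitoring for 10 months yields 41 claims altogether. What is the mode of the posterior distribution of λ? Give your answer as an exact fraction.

13/3

Total count 41 over total exposure 10 months.
Gamma(α, β) with Poisson data over total exposure Σt gives posterior Gamma(α+Σx, β+Σt) = Gamma(53, 12).
Posterior mode = (α'−1)/β' = 52/12 = 13/3.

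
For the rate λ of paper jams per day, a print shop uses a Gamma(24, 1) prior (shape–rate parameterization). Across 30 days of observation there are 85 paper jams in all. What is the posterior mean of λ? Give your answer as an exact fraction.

109/31

Total count 85 over total exposure 30 days.
By Gamma–Poisson conjugacy, the posterior is Gamma(α + Σx, β + Σt) = Gamma(24 + 85, 1 + 30) = Gamma(109, 31).
Posterior mean = α'/β' = 109/31.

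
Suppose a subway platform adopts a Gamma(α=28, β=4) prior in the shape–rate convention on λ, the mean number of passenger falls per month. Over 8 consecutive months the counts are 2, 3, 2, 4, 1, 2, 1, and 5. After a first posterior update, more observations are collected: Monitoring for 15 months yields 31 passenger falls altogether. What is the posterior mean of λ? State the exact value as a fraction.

Total count: 2 + 3 + 2 + 4 + 1 + 2 + 1 + 5 = 20.
Total exposure: 8 months.
After the first batch: Gamma(28 + 20, 4 + 8) = Gamma(48, 12).
Total count 31 over total exposure 15 months.
After the second batch: Gamma(48 + 31, 12 + 15) = Gamma(79, 27).
Posterior mean = α'/β' = 79/27.

79/27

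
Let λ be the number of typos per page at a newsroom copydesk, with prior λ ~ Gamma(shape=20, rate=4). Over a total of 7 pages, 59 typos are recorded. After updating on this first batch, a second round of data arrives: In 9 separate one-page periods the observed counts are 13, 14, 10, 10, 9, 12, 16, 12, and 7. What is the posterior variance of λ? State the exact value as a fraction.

91/200

Total count 59 over total exposure 7 pages.
After the first batch: Gamma(20 + 59, 4 + 7) = Gamma(79, 11).
Total count: 13 + 14 + 10 + 10 + 9 + 12 + 16 + 12 + 7 = 103.
Total exposure: 9 pages.
After the second batch: Gamma(79 + 103, 11 + 9) = Gamma(182, 20).
Posterior variance = α'/β'² = 182/400 = 91/200.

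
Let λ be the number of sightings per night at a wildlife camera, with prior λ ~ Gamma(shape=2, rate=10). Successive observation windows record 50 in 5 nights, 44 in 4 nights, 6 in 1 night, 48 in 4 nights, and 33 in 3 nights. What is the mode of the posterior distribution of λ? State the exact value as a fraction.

Total count: 50 + 44 + 6 + 48 + 33 = 181.
Total exposure: 5 + 4 + 1 + 4 + 3 = 17 nights.
The Gamma prior is conjugate for the Poisson rate, so λ | data ~ Gamma(2+181, 10+17) = Gamma(183, 27).
Posterior mode = (α'−1)/β' = 182/27.

182/27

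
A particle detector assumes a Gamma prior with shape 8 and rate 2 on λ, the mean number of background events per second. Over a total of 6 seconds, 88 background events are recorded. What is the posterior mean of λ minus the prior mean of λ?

8

Total count 88 over total exposure 6 seconds.
Gamma(α, β) with Poisson data over total exposure Σt gives posterior Gamma(α+Σx, β+Σt) = Gamma(96, 8).
Posterior mean = 96/8 = 12; prior mean = 8/2 = 4. Difference = 12 − 4 = 8.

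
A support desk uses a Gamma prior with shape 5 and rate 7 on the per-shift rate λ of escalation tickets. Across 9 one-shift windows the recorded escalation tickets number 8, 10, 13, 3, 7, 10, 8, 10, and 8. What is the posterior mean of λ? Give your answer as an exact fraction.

41/8

Total count: 8 + 10 + 13 + 3 + 7 + 10 + 8 + 10 + 8 = 77.
Total exposure: 9 shifts.
The Gamma prior is conjugate for the Poisson rate, so λ | data ~ Gamma(5+77, 7+9) = Gamma(82, 16).
Posterior mean = α'/β' = 82/16 = 41/8.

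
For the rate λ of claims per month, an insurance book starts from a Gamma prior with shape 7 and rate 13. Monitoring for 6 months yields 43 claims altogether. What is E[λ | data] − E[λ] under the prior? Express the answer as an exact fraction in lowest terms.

517/247

Total count 43 over total exposure 6 months.
Posterior: α' = 7 + 43 = 50, β' = 13 + 6 = 19.
Posterior mean = 50/19 = 50/19; prior mean = 7/13 = 7/13. Difference = 50/19 − 7/13 = 517/247.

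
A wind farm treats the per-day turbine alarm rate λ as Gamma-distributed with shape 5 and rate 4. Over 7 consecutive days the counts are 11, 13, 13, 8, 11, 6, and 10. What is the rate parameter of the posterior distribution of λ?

11

Total count: 11 + 13 + 13 + 8 + 11 + 6 + 10 = 72.
Total exposure: 7 days.
The Gamma prior is conjugate for the Poisson rate, so λ | data ~ Gamma(5+72, 4+7) = Gamma(77, 11).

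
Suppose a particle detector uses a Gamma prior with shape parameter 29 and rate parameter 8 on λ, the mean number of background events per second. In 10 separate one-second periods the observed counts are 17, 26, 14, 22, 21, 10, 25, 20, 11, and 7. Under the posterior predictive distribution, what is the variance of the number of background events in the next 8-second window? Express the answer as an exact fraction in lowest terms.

Total count: 17 + 26 + 14 + 22 + 21 + 10 + 25 + 20 + 11 + 7 = 173.
Total exposure: 10 seconds.
By Gamma–Poisson conjugacy, the posterior is Gamma(α + Σx, β + Σt) = Gamma(29 + 173, 8 + 10) = Gamma(202, 18).
The posterior predictive for a window of length T is Negative Binomial with variance T·α'·(β'+T)/β'² = 8·202·26/324 = 10504/81.

10504/81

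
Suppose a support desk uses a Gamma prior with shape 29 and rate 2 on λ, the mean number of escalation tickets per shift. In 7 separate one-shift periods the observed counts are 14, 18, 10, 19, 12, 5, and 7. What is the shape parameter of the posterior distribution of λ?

114

Total count: 14 + 18 + 10 + 19 + 12 + 5 + 7 = 85.
Total exposure: 7 shifts.
Gamma(α, β) with Poisson data over total exposure Σt gives posterior Gamma(α+Σx, β+Σt) = Gamma(114, 9).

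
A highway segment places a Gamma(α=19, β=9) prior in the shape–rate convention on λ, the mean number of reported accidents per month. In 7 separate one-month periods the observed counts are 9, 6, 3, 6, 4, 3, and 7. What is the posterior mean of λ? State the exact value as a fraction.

57/16

Total count: 9 + 6 + 3 + 6 + 4 + 3 + 7 = 38.
Total exposure: 7 months.
The Gamma prior is conjugate for the Poisson rate, so λ | data ~ Gamma(19+38, 9+7) = Gamma(57, 16).
Posterior mean = α'/β' = 57/16.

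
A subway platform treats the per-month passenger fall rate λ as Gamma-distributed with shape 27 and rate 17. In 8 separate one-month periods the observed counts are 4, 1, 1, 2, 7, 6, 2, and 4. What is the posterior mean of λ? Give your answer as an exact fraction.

54/25

Total count: 4 + 1 + 1 + 2 + 7 + 6 + 2 + 4 = 27.
Total exposure: 8 months.
The Gamma prior is conjugate for the Poisson rate, so λ | data ~ Gamma(27+27, 17+8) = Gamma(54, 25).
Posterior mean = α'/β' = 54/25.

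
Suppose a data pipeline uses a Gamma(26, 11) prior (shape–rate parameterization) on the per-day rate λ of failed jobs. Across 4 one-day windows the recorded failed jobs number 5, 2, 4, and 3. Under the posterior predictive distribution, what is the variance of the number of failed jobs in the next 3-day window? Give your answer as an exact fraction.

Total count: 5 + 2 + 4 + 3 = 14.
Total exposure: 4 days.
Conjugate update: add total count to the shape and total exposure to the rate, giving Gamma(40, 15).
The posterior predictive for a window of length T is Negative Binomial with variance T·α'·(β'+T)/β'² = 3·40·18/225 = 48/5.

48/5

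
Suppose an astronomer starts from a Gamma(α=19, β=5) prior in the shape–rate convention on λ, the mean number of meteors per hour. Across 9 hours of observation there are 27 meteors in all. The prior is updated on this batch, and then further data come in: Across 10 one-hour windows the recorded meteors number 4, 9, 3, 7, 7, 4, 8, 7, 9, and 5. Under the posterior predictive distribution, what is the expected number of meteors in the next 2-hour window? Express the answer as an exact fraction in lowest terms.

Total count 27 over total exposure 9 hours.
After the first batch: Gamma(19 + 27, 5 + 9) = Gamma(46, 14).
Total count: 4 + 9 + 3 + 7 + 7 + 4 + 8 + 7 + 9 + 5 = 63.
Total exposure: 10 hours.
After the second batch: Gamma(46 + 63, 14 + 10) = Gamma(109, 24).
Predictive mean over a 2-hour window = T·E[λ|data] = 2·109/24 = 109/12.

109/12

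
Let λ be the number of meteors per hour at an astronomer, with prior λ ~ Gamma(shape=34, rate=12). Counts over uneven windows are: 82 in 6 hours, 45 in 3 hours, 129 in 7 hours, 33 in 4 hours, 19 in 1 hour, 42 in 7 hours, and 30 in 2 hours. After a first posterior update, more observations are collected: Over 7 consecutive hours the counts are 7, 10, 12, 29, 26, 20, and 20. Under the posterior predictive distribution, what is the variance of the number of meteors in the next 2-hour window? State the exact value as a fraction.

Total count: 82 + 45 + 129 + 33 + 19 + 42 + 30 = 380.
Total exposure: 6 + 3 + 7 + 4 + 1 + 7 + 2 = 30 hours.
After the first batch: Gamma(34 + 380, 12 + 30) = Gamma(414, 42).
Total count: 7 + 10 + 12 + 29 + 26 + 20 + 20 = 124.
Total exposure: 7 hours.
After the second batch: Gamma(414 + 124, 42 + 7) = Gamma(538, 49).
The posterior predictive for a window of length T is Negative Binomial with variance T·α'·(β'+T)/β'² = 2·538·51/2401 = 54876/2401.

54876/2401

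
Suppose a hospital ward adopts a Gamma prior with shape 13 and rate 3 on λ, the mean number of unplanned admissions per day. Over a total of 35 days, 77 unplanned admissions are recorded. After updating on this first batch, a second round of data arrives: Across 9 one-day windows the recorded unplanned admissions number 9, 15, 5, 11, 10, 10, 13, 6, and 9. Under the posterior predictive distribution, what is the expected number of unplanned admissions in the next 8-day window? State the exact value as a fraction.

1424/47

Total count 77 over total exposure 35 days.
After the first batch: Gamma(13 + 77, 3 + 35) = Gamma(90, 38).
Total count: 9 + 15 + 5 + 11 + 10 + 10 + 13 + 6 + 9 = 88.
Total exposure: 9 days.
After the second batch: Gamma(90 + 88, 38 + 9) = Gamma(178, 47).
Predictive mean over an 8-day window = T·E[λ|data] = 8·178/47 = 1424/47.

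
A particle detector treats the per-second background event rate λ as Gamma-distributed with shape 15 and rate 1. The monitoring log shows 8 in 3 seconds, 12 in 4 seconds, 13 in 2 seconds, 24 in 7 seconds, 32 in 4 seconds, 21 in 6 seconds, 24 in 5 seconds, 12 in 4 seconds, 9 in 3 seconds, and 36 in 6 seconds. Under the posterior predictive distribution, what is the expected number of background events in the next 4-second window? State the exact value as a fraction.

Total count: 8 + 12 + 13 + 24 + 32 + 21 + 24 + 12 + 9 + 36 = 191.
Total exposure: 3 + 4 + 2 + 7 + 4 + 6 + 5 + 4 + 3 + 6 = 44 seconds.
Gamma(α, β) with Poisson data over total exposure Σt gives posterior Gamma(α+Σx, β+Σt) = Gamma(206, 45).
Predictive mean over a 4-second window = T·E[λ|data] = 4·206/45 = 824/45.

824/45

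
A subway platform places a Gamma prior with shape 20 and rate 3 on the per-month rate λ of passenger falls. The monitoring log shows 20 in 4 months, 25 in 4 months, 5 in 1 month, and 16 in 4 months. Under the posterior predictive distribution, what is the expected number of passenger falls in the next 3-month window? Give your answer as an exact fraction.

129/8

Total count: 20 + 25 + 5 + 16 = 66.
Total exposure: 4 + 4 + 1 + 4 = 13 months.
Gamma(α, β) with Poisson data over total exposure Σt gives posterior Gamma(α+Σx, β+Σt) = Gamma(86, 16).
Predictive mean over a 3-month window = T·E[λ|data] = 3·86/16 = 129/8.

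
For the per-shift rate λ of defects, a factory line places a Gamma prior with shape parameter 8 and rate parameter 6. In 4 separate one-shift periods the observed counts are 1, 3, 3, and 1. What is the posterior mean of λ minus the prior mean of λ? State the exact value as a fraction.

Total count: 1 + 3 + 3 + 1 = 8.
Total exposure: 4 shifts.
The Gamma prior is conjugate for the Poisson rate, so λ | data ~ Gamma(8+8, 6+4) = Gamma(16, 10).
Posterior mean = 16/10 = 8/5; prior mean = 8/6 = 4/3. Difference = 8/5 − 4/3 = 4/15.

4/15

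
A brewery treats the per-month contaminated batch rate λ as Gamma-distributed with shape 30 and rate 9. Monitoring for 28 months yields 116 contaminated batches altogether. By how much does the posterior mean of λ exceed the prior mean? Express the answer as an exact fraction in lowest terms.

68/111

Total count 116 over total exposure 28 months.
Conjugate update: add total count to the shape and total exposure to the rate, giving Gamma(146, 37).
Posterior mean = 146/37 = 146/37; prior mean = 30/9 = 10/3. Difference = 146/37 − 10/3 = 68/111.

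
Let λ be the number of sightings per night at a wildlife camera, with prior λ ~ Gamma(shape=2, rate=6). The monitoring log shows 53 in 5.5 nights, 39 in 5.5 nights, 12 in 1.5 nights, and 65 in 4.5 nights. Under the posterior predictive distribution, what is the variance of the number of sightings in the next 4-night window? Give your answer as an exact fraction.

Total count: 53 + 39 + 12 + 65 = 169.
Total exposure: 5.5 + 5.5 + 1.5 + 4.5 = 17 nights.
By Gamma–Poisson conjugacy, the posterior is Gamma(α + Σx, β + Σt) = Gamma(2 + 169, 6 + 17) = Gamma(171, 23).
The posterior predictive for a window of length T is Negative Binomial with variance T·α'·(β'+T)/β'² = 4·171·27/529 = 18468/529.

18468/529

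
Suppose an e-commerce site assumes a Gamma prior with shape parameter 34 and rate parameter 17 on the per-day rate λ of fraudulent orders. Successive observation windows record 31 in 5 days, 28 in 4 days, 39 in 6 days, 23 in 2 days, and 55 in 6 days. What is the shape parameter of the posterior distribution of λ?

Total count: 31 + 28 + 39 + 23 + 55 = 176.
Total exposure: 5 + 4 + 6 + 2 + 6 = 23 days.
Gamma(α, β) with Poisson data over total exposure Σt gives posterior Gamma(α+Σx, β+Σt) = Gamma(210, 40).

210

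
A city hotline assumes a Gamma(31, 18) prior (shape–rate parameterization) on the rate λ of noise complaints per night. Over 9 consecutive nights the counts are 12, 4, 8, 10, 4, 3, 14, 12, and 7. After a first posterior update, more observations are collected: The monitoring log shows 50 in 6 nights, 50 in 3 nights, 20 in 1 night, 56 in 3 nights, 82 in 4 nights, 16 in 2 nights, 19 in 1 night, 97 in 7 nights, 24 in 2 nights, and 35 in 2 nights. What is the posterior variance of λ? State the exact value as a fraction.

277/1682

Total count: 12 + 4 + 8 + 10 + 4 + 3 + 14 + 12 + 7 = 74.
Total exposure: 9 nights.
After the first batch: Gamma(31 + 74, 18 + 9) = Gamma(105, 27).
Total count: 50 + 50 + 20 + 56 + 82 + 16 + 19 + 97 + 24 + 35 = 449.
Total exposure: 6 + 3 + 1 + 3 + 4 + 2 + 1 + 7 + 2 + 2 = 31 nights.
After the second batch: Gamma(105 + 449, 27 + 31) = Gamma(554, 58).
Posterior variance = α'/β'² = 554/3364 = 277/1682.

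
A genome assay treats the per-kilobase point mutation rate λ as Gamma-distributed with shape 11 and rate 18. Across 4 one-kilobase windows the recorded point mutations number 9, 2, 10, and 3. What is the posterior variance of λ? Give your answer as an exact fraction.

Total count: 9 + 2 + 10 + 3 = 24.
Total exposure: 4 kilobases.
Gamma(α, β) with Poisson data over total exposure Σt gives posterior Gamma(α+Σx, β+Σt) = Gamma(35, 22).
Posterior variance = α'/β'² = 35/484.

35/484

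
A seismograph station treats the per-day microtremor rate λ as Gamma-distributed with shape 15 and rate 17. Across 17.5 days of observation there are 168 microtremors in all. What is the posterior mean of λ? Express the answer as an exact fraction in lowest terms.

Total count 168 over total exposure 17.5 days.
Gamma(α, β) with Poisson data over total exposure Σt gives posterior Gamma(α+Σx, β+Σt) = Gamma(183, 69/2).
Posterior mean = α'/β' = 183/(69/2) = 122/23.

122/23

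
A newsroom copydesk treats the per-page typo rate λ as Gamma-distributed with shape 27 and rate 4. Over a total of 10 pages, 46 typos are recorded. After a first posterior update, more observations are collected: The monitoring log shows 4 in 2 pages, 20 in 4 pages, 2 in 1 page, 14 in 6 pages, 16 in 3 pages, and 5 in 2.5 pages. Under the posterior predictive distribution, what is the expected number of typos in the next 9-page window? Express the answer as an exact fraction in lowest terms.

Total count 46 over total exposure 10 pages.
After the first batch: Gamma(27 + 46, 4 + 10) = Gamma(73, 14).
Total count: 4 + 20 + 2 + 14 + 16 + 5 = 61.
Total exposure: 2 + 4 + 1 + 6 + 3 + 2.5 = 18.5 pages.
After the second batch: Gamma(73 + 61, 14 + 18.5) = Gamma(134, 65/2).
Predictive mean over a 9-page window = T·E[λ|data] = 9·134/(65/2) = 2412/65.

2412/65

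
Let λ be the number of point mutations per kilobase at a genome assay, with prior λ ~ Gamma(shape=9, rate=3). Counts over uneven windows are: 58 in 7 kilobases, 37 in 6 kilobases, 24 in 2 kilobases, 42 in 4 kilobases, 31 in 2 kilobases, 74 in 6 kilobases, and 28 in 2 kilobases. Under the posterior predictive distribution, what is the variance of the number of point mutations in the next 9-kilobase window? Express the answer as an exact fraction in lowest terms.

111807/1024

Total count: 58 + 37 + 24 + 42 + 31 + 74 + 28 = 294.
Total exposure: 7 + 6 + 2 + 4 + 2 + 6 + 2 = 29 kilobases.
The Gamma prior is conjugate for the Poisson rate, so λ | data ~ Gamma(9+294, 3+29) = Gamma(303, 32).
The posterior predictive for a window of length T is Negative Binomial with variance T·α'·(β'+T)/β'² = 9·303·41/1024 = 111807/1024.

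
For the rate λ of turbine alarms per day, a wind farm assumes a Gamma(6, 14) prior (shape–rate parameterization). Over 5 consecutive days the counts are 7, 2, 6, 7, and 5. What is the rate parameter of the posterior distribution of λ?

19

Total count: 7 + 2 + 6 + 7 + 5 = 27.
Total exposure: 5 days.
Gamma(α, β) with Poisson data over total exposure Σt gives posterior Gamma(α+Σx, β+Σt) = Gamma(33, 19).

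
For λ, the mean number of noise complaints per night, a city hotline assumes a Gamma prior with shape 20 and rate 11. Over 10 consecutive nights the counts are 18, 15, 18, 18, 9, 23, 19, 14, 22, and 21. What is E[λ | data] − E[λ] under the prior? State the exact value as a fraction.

1747/231

Total count: 18 + 15 + 18 + 18 + 9 + 23 + 19 + 14 + 22 + 21 = 177.
Total exposure: 10 nights.
Posterior: α' = 20 + 177 = 197, β' = 11 + 10 = 21.
Posterior mean = 197/21 = 197/21; prior mean = 20/11 = 20/11. Difference = 197/21 − 20/11 = 1747/231.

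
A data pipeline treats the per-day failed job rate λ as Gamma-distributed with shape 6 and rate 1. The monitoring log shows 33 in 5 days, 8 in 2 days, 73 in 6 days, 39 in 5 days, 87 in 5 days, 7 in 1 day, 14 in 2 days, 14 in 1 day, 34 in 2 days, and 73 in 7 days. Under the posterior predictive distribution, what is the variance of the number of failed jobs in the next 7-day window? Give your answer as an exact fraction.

Total count: 33 + 8 + 73 + 39 + 87 + 7 + 14 + 14 + 34 + 73 = 382.
Total exposure: 5 + 2 + 6 + 5 + 5 + 1 + 2 + 1 + 2 + 7 = 36 days.
Conjugate update: add total count to the shape and total exposure to the rate, giving Gamma(388, 37).
The posterior predictive for a window of length T is Negative Binomial with variance T·α'·(β'+T)/β'² = 7·388·44/1369 = 119504/1369.

119504/1369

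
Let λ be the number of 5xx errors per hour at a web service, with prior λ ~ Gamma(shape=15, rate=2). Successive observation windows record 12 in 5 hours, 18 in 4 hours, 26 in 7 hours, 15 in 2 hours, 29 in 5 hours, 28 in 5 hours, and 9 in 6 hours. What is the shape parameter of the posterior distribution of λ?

152

Total count: 12 + 18 + 26 + 15 + 29 + 28 + 9 = 137.
Total exposure: 5 + 4 + 7 + 2 + 5 + 5 + 6 = 34 hours.
Conjugate update: add total count to the shape and total exposure to the rate, giving Gamma(152, 36).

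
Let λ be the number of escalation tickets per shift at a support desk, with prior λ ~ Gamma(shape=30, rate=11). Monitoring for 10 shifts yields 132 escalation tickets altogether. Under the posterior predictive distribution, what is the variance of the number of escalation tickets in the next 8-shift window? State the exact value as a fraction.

Total count 132 over total exposure 10 shifts.
The Gamma prior is conjugate for the Poisson rate, so λ | data ~ Gamma(30+132, 11+10) = Gamma(162, 21).
The posterior predictive for a window of length T is Negative Binomial with variance T·α'·(β'+T)/β'² = 8·162·29/441 = 4176/49.

4176/49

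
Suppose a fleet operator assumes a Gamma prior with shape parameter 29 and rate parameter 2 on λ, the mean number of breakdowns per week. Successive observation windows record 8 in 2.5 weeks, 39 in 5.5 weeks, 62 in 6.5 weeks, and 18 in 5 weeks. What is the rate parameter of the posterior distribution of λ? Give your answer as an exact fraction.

43/2

Total count: 8 + 39 + 62 + 18 = 127.
Total exposure: 2.5 + 5.5 + 6.5 + 5 = 19.5 weeks.
Posterior: α' = 29 + 127 = 156, β' = 2 + 19.5 = 43/2.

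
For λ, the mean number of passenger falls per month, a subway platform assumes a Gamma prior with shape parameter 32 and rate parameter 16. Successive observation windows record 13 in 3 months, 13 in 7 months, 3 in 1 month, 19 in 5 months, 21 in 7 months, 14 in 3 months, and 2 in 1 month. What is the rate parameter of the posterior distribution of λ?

Total count: 13 + 13 + 3 + 19 + 21 + 14 + 2 = 85.
Total exposure: 3 + 7 + 1 + 5 + 7 + 3 + 1 = 27 months.
Posterior: α' = 32 + 85 = 117, β' = 16 + 27 = 43.

43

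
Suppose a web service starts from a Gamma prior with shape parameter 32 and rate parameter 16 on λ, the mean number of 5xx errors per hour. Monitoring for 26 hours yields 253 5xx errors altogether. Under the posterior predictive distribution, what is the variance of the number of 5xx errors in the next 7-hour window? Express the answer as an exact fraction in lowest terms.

665/12

Total count 253 over total exposure 26 hours.
Gamma(α, β) with Poisson data over total exposure Σt gives posterior Gamma(α+Σx, β+Σt) = Gamma(285, 42).
The posterior predictive for a window of length T is Negative Binomial with variance T·α'·(β'+T)/β'² = 7·285·49/1764 = 665/12.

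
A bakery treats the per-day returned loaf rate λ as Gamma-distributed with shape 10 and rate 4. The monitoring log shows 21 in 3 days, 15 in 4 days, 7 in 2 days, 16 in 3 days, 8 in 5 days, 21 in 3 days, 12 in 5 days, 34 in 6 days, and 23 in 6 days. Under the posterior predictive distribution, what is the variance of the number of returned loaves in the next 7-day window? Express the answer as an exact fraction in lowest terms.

Total count: 21 + 15 + 7 + 16 + 8 + 21 + 12 + 34 + 23 = 157.
Total exposure: 3 + 4 + 2 + 3 + 5 + 3 + 5 + 6 + 6 = 37 days.
By Gamma–Poisson conjugacy, the posterior is Gamma(α + Σx, β + Σt) = Gamma(10 + 157, 4 + 37) = Gamma(167, 41).
The posterior predictive for a window of length T is Negative Binomial with variance T·α'·(β'+T)/β'² = 7·167·48/1681 = 56112/1681.

56112/1681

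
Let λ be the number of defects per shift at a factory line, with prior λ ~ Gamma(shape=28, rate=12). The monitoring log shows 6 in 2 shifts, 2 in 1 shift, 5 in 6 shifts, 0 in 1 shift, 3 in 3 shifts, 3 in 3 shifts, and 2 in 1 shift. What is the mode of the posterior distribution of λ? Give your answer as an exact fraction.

48/29

Total count: 6 + 2 + 5 + 0 + 3 + 3 + 2 = 21.
Total exposure: 2 + 1 + 6 + 1 + 3 + 3 + 1 = 17 shifts.
By Gamma–Poisson conjugacy, the posterior is Gamma(α + Σx, β + Σt) = Gamma(28 + 21, 12 + 17) = Gamma(49, 29).
Posterior mode = (α'−1)/β' = 48/29.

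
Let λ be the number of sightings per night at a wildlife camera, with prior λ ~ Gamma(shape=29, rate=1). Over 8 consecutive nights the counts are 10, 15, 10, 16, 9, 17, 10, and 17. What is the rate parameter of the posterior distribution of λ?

9

Total count: 10 + 15 + 10 + 16 + 9 + 17 + 10 + 17 = 104.
Total exposure: 8 nights.
Conjugate update: add total count to the shape and total exposure to the rate, giving Gamma(133, 9).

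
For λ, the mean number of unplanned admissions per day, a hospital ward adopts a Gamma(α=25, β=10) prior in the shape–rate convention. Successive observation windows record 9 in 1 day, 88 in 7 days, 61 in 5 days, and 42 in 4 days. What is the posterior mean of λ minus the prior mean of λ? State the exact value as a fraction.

35/6

Total count: 9 + 88 + 61 + 42 = 200.
Total exposure: 1 + 7 + 5 + 4 = 17 days.
The Gamma prior is conjugate for the Poisson rate, so λ | data ~ Gamma(25+200, 10+17) = Gamma(225, 27).
Posterior mean = 225/27 = 25/3; prior mean = 25/10 = 5/2. Difference = 25/3 − 5/2 = 35/6.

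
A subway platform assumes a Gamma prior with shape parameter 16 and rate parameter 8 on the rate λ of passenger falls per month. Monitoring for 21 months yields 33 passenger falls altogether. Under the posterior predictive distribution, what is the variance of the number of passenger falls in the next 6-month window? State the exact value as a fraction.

Total count 33 over total exposure 21 months.
By Gamma–Poisson conjugacy, the posterior is Gamma(α + Σx, β + Σt) = Gamma(16 + 33, 8 + 21) = Gamma(49, 29).
The posterior predictive for a window of length T is Negative Binomial with variance T·α'·(β'+T)/β'² = 6·49·35/841 = 10290/841.

10290/841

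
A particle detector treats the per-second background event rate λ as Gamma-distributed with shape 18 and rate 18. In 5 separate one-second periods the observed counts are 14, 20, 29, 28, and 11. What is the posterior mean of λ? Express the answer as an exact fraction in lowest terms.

Total count: 14 + 20 + 29 + 28 + 11 = 102.
Total exposure: 5 seconds.
By Gamma–Poisson conjugacy, the posterior is Gamma(α + Σx, β + Σt) = Gamma(18 + 102, 18 + 5) = Gamma(120, 23).
Posterior mean = α'/β' = 120/23.

120/23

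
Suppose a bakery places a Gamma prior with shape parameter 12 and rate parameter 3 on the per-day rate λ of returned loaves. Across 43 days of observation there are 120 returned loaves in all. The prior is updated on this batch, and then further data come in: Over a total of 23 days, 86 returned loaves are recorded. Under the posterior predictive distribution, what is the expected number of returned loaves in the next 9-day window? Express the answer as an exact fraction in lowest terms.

654/23

Total count 120 over total exposure 43 days.
After the first batch: Gamma(12 + 120, 3 + 43) = Gamma(132, 46).
Total count 86 over total exposure 23 days.
After the second batch: Gamma(132 + 86, 46 + 23) = Gamma(218, 69).
Predictive mean over a 9-day window = T·E[λ|data] = 9·218/69 = 654/23.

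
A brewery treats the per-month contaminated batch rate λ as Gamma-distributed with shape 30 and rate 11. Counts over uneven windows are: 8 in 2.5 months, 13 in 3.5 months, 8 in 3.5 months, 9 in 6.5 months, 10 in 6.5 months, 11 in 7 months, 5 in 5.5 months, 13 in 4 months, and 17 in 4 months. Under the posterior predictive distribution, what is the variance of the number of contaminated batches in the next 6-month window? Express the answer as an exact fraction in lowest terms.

Total count: 8 + 13 + 8 + 9 + 10 + 11 + 5 + 13 + 17 = 94.
Total exposure: 2.5 + 3.5 + 3.5 + 6.5 + 6.5 + 7 + 5.5 + 4 + 4 = 43 months.
Gamma(α, β) with Poisson data over total exposure Σt gives posterior Gamma(α+Σx, β+Σt) = Gamma(124, 54).
The posterior predictive for a window of length T is Negative Binomial with variance T·α'·(β'+T)/β'² = 6·124·60/2916 = 1240/81.

1240/81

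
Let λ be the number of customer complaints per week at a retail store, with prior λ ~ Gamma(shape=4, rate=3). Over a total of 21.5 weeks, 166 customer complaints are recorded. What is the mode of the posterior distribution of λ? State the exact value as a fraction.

Total count 166 over total exposure 21.5 weeks.
By Gamma–Poisson conjugacy, the posterior is Gamma(α + Σx, β + Σt) = Gamma(4 + 166, 3 + 21.5) = Gamma(170, 49/2).
Posterior mode = (α'−1)/β' = 169/(49/2) = 338/49.

338/49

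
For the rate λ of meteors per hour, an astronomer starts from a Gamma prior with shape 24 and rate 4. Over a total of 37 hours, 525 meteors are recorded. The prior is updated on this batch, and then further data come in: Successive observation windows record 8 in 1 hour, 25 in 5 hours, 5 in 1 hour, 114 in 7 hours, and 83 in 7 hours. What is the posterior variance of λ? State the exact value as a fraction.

196/961

Total count 525 over total exposure 37 hours.
After the first batch: Gamma(24 + 525, 4 + 37) = Gamma(549, 41).
Total count: 8 + 25 + 5 + 114 + 83 = 235.
Total exposure: 1 + 5 + 1 + 7 + 7 = 21 hours.
After the second batch: Gamma(549 + 235, 41 + 21) = Gamma(784, 62).
Posterior variance = α'/β'² = 784/3844 = 196/961.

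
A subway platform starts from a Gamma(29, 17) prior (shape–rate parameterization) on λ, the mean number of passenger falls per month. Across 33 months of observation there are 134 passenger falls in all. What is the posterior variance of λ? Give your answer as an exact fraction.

163/2500

Total count 134 over total exposure 33 months.
Conjugate update: add total count to the shape and total exposure to the rate, giving Gamma(163, 50).
Posterior variance = α'/β'² = 163/2500.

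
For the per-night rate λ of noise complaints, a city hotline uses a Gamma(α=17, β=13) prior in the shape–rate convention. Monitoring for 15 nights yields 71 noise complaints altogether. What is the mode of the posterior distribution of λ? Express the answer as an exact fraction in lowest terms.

87/28

Total count 71 over total exposure 15 nights.
By Gamma–Poisson conjugacy, the posterior is Gamma(α + Σx, β + Σt) = Gamma(17 + 71, 13 + 15) = Gamma(88, 28).
Posterior mode = (α'−1)/β' = 87/28.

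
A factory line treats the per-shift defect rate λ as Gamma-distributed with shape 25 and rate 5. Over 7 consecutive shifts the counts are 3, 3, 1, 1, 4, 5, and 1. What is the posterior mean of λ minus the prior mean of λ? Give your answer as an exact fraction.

-17/12

Total count: 3 + 3 + 1 + 1 + 4 + 5 + 1 = 18.
Total exposure: 7 shifts.
By Gamma–Poisson conjugacy, the posterior is Gamma(α + Σx, β + Σt) = Gamma(25 + 18, 5 + 7) = Gamma(43, 12).
Posterior mean = 43/12 = 43/12; prior mean = 25/5 = 5. Difference = 43/12 − 5 = -17/12.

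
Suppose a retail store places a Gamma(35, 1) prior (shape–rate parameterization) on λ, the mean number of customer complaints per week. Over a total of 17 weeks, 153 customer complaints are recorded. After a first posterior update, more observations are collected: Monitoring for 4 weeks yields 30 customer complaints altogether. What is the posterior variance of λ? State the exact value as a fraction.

Total count 153 over total exposure 17 weeks.
After the first batch: Gamma(35 + 153, 1 + 17) = Gamma(188, 18).
Total count 30 over total exposure 4 weeks.
After the second batch: Gamma(188 + 30, 18 + 4) = Gamma(218, 22).
Posterior variance = α'/β'² = 218/484 = 109/242.

109/242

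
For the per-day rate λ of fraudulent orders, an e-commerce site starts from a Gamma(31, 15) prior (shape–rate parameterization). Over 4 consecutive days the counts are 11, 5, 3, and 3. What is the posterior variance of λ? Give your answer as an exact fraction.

Total count: 11 + 5 + 3 + 3 = 22.
Total exposure: 4 days.
By Gamma–Poisson conjugacy, the posterior is Gamma(α + Σx, β + Σt) = Gamma(31 + 22, 15 + 4) = Gamma(53, 19).
Posterior variance = α'/β'² = 53/361.

53/361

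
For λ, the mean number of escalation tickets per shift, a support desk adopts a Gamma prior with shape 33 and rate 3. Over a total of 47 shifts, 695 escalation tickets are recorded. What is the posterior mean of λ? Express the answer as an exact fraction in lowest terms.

Total count 695 over total exposure 47 shifts.
Gamma(α, β) with Poisson data over total exposure Σt gives posterior Gamma(α+Σx, β+Σt) = Gamma(728, 50).
Posterior mean = α'/β' = 728/50 = 364/25.

364/25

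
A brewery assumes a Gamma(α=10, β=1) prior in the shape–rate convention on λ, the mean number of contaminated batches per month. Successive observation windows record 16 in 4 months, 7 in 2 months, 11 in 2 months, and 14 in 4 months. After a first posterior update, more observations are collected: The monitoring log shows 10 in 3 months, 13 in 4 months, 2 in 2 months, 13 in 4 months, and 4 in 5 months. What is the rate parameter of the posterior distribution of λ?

31

Total count: 16 + 7 + 11 + 14 = 48.
Total exposure: 4 + 2 + 2 + 4 = 12 months.
After the first batch: Gamma(10 + 48, 1 + 12) = Gamma(58, 13).
Total count: 10 + 13 + 2 + 13 + 4 = 42.
Total exposure: 3 + 4 + 2 + 4 + 5 = 18 months.
After the second batch: Gamma(58 + 42, 13 + 18) = Gamma(100, 31).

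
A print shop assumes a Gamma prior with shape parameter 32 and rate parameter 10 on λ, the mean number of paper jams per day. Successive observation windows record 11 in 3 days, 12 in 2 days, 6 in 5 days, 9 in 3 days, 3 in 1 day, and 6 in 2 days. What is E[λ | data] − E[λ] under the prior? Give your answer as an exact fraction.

Total count: 11 + 12 + 6 + 9 + 3 + 6 = 47.
Total exposure: 3 + 2 + 5 + 3 + 1 + 2 = 16 days.
Gamma(α, β) with Poisson data over total exposure Σt gives posterior Gamma(α+Σx, β+Σt) = Gamma(79, 26).
Posterior mean = 79/26 = 79/26; prior mean = 32/10 = 16/5. Difference = 79/26 − 16/5 = -21/130.

-21/130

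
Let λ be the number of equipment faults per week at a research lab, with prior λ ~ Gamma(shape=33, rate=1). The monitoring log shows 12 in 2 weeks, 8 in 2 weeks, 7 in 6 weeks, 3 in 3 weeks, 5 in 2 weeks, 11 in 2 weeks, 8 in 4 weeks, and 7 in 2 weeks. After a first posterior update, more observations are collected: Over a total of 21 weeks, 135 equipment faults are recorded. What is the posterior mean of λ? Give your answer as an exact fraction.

Total count: 12 + 8 + 7 + 3 + 5 + 11 + 8 + 7 = 61.
Total exposure: 2 + 2 + 6 + 3 + 2 + 2 + 4 + 2 = 23 weeks.
After the first batch: Gamma(33 + 61, 1 + 23) = Gamma(94, 24).
Total count 135 over total exposure 21 weeks.
After the second batch: Gamma(94 + 135, 24 + 21) = Gamma(229, 45).
Posterior mean = α'/β' = 229/45.

229/45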